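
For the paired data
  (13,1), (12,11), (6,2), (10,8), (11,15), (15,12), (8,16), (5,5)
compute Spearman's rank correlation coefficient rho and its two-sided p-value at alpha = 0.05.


Step 1: Rank x and y separately (midranks; no ties here).
rank(x): 13->7, 12->6, 6->2, 10->4, 11->5, 15->8, 8->3, 5->1
rank(y): 1->1, 11->5, 2->2, 8->4, 15->7, 12->6, 16->8, 5->3
Step 2: d_i = R_x(i) - R_y(i); compute d_i^2.
  (7-1)^2=36, (6-5)^2=1, (2-2)^2=0, (4-4)^2=0, (5-7)^2=4, (8-6)^2=4, (3-8)^2=25, (1-3)^2=4
sum(d^2) = 74.
Step 3: rho = 1 - 6*74 / (8*(8^2 - 1)) = 1 - 444/504 = 0.119048.
Step 4: Under H0, t = rho * sqrt((n-2)/(1-rho^2)) = 0.2937 ~ t(6).
Step 5: Two-sided p-value from the t-distribution with 6 df = 0.778886.
Step 6: alpha = 0.05. fail to reject H0.

rho = 0.1190, p = 0.778886, fail to reject H0 at alpha = 0.05.


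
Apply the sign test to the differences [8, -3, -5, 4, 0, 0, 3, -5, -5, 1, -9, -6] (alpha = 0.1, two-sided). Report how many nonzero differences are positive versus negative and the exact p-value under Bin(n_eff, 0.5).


Step 1: Discard zero differences. Original n = 12; n_eff = number of nonzero differences = 10.
Nonzero differences (with sign): +8, -3, -5, +4, +3, -5, -5, +1, -9, -6
Step 2: Count signs: positive = 4, negative = 6.
Step 3: Under H0: P(positive) = 0.5, so the number of positives S ~ Bin(10, 0.5).
Step 4: Two-sided exact p-value = sum of Bin(10,0.5) probabilities at or below the observed probability = 0.753906.
Step 5: alpha = 0.1. fail to reject H0.

n_eff = 10, pos = 4, neg = 6, p = 0.753906, fail to reject H0.


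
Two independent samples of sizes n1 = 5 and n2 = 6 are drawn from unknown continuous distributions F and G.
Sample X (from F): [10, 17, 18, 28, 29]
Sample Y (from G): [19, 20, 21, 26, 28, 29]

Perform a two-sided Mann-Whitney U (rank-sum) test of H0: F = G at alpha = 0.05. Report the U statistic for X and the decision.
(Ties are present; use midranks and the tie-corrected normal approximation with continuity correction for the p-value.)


Step 1: Combine and sort all 11 observations; assign midranks.
sorted (value, group): (10,X), (17,X), (18,X), (19,Y), (20,Y), (21,Y), (26,Y), (28,X), (28,Y), (29,X), (29,Y)
ranks: 10->1, 17->2, 18->3, 19->4, 20->5, 21->6, 26->7, 28->8.5, 28->8.5, 29->10.5, 29->10.5
Step 2: Rank sum for X: R1 = 1 + 2 + 3 + 8.5 + 10.5 = 25.
Step 3: U_X = R1 - n1(n1+1)/2 = 25 - 5*6/2 = 25 - 15 = 10.
       U_Y = n1*n2 - U_X = 30 - 10 = 20.
Step 4: Ties are present, so use the tie-corrected normal approximation (with continuity correction) for the p-value.
Step 5: p-value = 0.409176; compare to alpha = 0.05. fail to reject H0.

U_X = 10, p = 0.409176, fail to reject H0 at alpha = 0.05.


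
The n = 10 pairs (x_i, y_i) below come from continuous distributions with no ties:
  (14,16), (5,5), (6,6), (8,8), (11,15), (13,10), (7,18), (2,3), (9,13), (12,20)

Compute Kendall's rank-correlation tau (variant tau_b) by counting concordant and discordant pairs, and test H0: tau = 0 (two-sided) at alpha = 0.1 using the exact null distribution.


Step 1: Enumerate the 45 unordered pairs (i,j) with i<j and classify each by sign(x_j-x_i) * sign(y_j-y_i).
  (1,2):dx=-9,dy=-11->C; (1,3):dx=-8,dy=-10->C; (1,4):dx=-6,dy=-8->C; (1,5):dx=-3,dy=-1->C
  (1,6):dx=-1,dy=-6->C; (1,7):dx=-7,dy=+2->D; (1,8):dx=-12,dy=-13->C; (1,9):dx=-5,dy=-3->C
  (1,10):dx=-2,dy=+4->D; (2,3):dx=+1,dy=+1->C; (2,4):dx=+3,dy=+3->C; (2,5):dx=+6,dy=+10->C
  (2,6):dx=+8,dy=+5->C; (2,7):dx=+2,dy=+13->C; (2,8):dx=-3,dy=-2->C; (2,9):dx=+4,dy=+8->C
  (2,10):dx=+7,dy=+15->C; (3,4):dx=+2,dy=+2->C; (3,5):dx=+5,dy=+9->C; (3,6):dx=+7,dy=+4->C
  (3,7):dx=+1,dy=+12->C; (3,8):dx=-4,dy=-3->C; (3,9):dx=+3,dy=+7->C; (3,10):dx=+6,dy=+14->C
  (4,5):dx=+3,dy=+7->C; (4,6):dx=+5,dy=+2->C; (4,7):dx=-1,dy=+10->D; (4,8):dx=-6,dy=-5->C
  (4,9):dx=+1,dy=+5->C; (4,10):dx=+4,dy=+12->C; (5,6):dx=+2,dy=-5->D; (5,7):dx=-4,dy=+3->D
  (5,8):dx=-9,dy=-12->C; (5,9):dx=-2,dy=-2->C; (5,10):dx=+1,dy=+5->C; (6,7):dx=-6,dy=+8->D
  (6,8):dx=-11,dy=-7->C; (6,9):dx=-4,dy=+3->D; (6,10):dx=-1,dy=+10->D; (7,8):dx=-5,dy=-15->C
  (7,9):dx=+2,dy=-5->D; (7,10):dx=+5,dy=+2->C; (8,9):dx=+7,dy=+10->C; (8,10):dx=+10,dy=+17->C
  (9,10):dx=+3,dy=+7->C
Step 2: C = 36, D = 9, total pairs = 45.
Step 3: tau = (C - D)/(n(n-1)/2) = (36 - 9)/45 = 0.600000.
Step 4: Exact two-sided p-value (enumerate n! = 3628800 permutations of y under H0): p = 0.016666.
Step 5: alpha = 0.1. reject H0.

tau_b = 0.6000 (C=36, D=9), p = 0.016666, reject H0.


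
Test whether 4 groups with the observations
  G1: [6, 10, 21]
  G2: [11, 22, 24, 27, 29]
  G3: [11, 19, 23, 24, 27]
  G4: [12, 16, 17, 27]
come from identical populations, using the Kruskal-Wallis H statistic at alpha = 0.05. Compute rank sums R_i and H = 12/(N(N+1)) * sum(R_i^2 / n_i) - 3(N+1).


Step 1: Combine all N = 17 observations and assign midranks.
sorted (value, group, rank): (6,G1,1), (10,G1,2), (11,G2,3.5), (11,G3,3.5), (12,G4,5), (16,G4,6), (17,G4,7), (19,G3,8), (21,G1,9), (22,G2,10), (23,G3,11), (24,G2,12.5), (24,G3,12.5), (27,G2,15), (27,G3,15), (27,G4,15), (29,G2,17)
Step 2: Sum ranks within each group.
R_1 = 12 (n_1 = 3)
R_2 = 58 (n_2 = 5)
R_3 = 50 (n_3 = 5)
R_4 = 33 (n_4 = 4)
Step 3: H = 12/(N(N+1)) * sum(R_i^2/n_i) - 3(N+1)
     = 12/(17*18) * (12^2/3 + 58^2/5 + 50^2/5 + 33^2/4) - 3*18
     = 0.039216 * 1493.05 - 54
     = 4.550980.
Step 4: Ties present; correction factor C = 1 - 36/(17^3 - 17) = 0.992647. Corrected H = 4.550980 / 0.992647 = 4.584691.
Step 5: Under H0, H ~ chi^2(3); p-value = 0.204859.
Step 6: alpha = 0.05. fail to reject H0.

H = 4.5847, df = 3, p = 0.204859, fail to reject H0.


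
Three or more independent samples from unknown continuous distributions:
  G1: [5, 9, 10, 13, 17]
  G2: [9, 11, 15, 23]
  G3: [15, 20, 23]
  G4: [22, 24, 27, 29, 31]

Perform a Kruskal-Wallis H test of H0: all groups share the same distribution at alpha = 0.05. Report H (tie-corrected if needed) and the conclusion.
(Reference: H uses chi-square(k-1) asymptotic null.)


Step 1: Combine all N = 17 observations and assign midranks.
sorted (value, group, rank): (5,G1,1), (9,G1,2.5), (9,G2,2.5), (10,G1,4), (11,G2,5), (13,G1,6), (15,G2,7.5), (15,G3,7.5), (17,G1,9), (20,G3,10), (22,G4,11), (23,G2,12.5), (23,G3,12.5), (24,G4,14), (27,G4,15), (29,G4,16), (31,G4,17)
Step 2: Sum ranks within each group.
R_1 = 22.5 (n_1 = 5)
R_2 = 27.5 (n_2 = 4)
R_3 = 30 (n_3 = 3)
R_4 = 73 (n_4 = 5)
Step 3: H = 12/(N(N+1)) * sum(R_i^2/n_i) - 3(N+1)
     = 12/(17*18) * (22.5^2/5 + 27.5^2/4 + 30^2/3 + 73^2/5) - 3*18
     = 0.039216 * 1656.11 - 54
     = 10.945588.
Step 4: Ties present; correction factor C = 1 - 18/(17^3 - 17) = 0.996324. Corrected H = 10.945588 / 0.996324 = 10.985978.
Step 5: Under H0, H ~ chi^2(3); p-value = 0.011802.
Step 6: alpha = 0.05. reject H0.

H = 10.9860, df = 3, p = 0.011802, reject H0.


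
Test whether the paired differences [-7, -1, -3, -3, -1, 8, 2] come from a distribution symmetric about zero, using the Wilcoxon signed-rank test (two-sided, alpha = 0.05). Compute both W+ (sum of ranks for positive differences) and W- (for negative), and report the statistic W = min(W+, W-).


Step 1: Drop any zero differences (none here) and take |d_i|.
|d| = [7, 1, 3, 3, 1, 8, 2]
Step 2: Midrank |d_i| (ties get averaged ranks).
ranks: |7|->6, |1|->1.5, |3|->4.5, |3|->4.5, |1|->1.5, |8|->7, |2|->3
Step 3: Attach original signs; sum ranks with positive sign and with negative sign.
W+ = 7 + 3 = 10
W- = 6 + 1.5 + 4.5 + 4.5 + 1.5 = 18
(Check: W+ + W- = 28 should equal n(n+1)/2 = 28.)
Step 4: Test statistic W = min(W+, W-) = 10.
Step 5: Ties in |d|, so use the tie-corrected normal approximation.
        E[W] = n(n+1)/4 = 7*8/4 = 14.
        Tie groups: |d|=1 (t=2), |d|=3 (t=2); sum(t^3 - t) = 12.
        Var[W] = n(n+1)(2n+1)/24 - sum(t^3-t)/48 = 840/24 - 12/48 = 34.75.
        z = (W - E[W]) / sqrt(Var[W]) = (10 - 14) / 5.8949 = -0.6786.
        Two-sided p = 2*Phi(z) = 0.497422.
Step 6: alpha = 0.05. fail to reject H0.

W+ = 10, W- = 18, W = min = 10, p = 0.497422, fail to reject H0.


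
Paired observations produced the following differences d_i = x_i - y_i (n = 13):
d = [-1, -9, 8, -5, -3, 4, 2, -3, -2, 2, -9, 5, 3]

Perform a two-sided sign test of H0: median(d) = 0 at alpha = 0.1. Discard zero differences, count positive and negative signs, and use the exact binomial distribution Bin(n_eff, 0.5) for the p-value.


Step 1: Discard zero differences. Original n = 13; n_eff = number of nonzero differences = 13.
Nonzero differences (with sign): -1, -9, +8, -5, -3, +4, +2, -3, -2, +2, -9, +5, +3
Step 2: Count signs: positive = 6, negative = 7.
Step 3: Under H0: P(positive) = 0.5, so the number of positives S ~ Bin(13, 0.5).
Step 4: Two-sided exact p-value = sum of Bin(13,0.5) probabilities at or below the observed probability = 1.000000.
Step 5: alpha = 0.1. fail to reject H0.

n_eff = 13, pos = 6, neg = 7, p = 1.000000, fail to reject H0.


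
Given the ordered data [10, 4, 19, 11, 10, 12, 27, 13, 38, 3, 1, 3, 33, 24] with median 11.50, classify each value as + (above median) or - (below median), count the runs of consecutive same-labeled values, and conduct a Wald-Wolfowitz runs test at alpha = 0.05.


Step 1: Compute median = 11.50; label A = above, B = below.
Labels in order: BBABBAAAABBBAA  (n_A = 7, n_B = 7)
Step 2: Count runs R = 6.
Step 3: Under H0 (random ordering), E[R] = 2*n_A*n_B/(n_A+n_B) + 1 = 2*7*7/14 + 1 = 8.0000.
        Var[R] = 2*n_A*n_B*(2*n_A*n_B - n_A - n_B) / ((n_A+n_B)^2 * (n_A+n_B-1)) = 8232/2548 = 3.2308.
        SD[R] = 1.7974.
Step 4: Continuity-corrected z = (R + 0.5 - E[R]) / SD[R] = (6 + 0.5 - 8.0000) / 1.7974 = -0.8345.
Step 5: Two-sided p-value via normal approximation = 2*(1 - Phi(|z|)) = 0.403986.
Step 6: alpha = 0.05. fail to reject H0.

R = 6, z = -0.8345, p = 0.403986, fail to reject H0.


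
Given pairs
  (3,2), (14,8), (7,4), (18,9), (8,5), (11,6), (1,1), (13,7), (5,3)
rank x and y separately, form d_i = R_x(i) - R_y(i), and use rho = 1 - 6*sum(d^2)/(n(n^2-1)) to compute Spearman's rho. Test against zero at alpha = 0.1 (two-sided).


Step 1: Rank x and y separately (midranks; no ties here).
rank(x): 3->2, 14->8, 7->4, 18->9, 8->5, 11->6, 1->1, 13->7, 5->3
rank(y): 2->2, 8->8, 4->4, 9->9, 5->5, 6->6, 1->1, 7->7, 3->3
Step 2: d_i = R_x(i) - R_y(i); compute d_i^2.
  (2-2)^2=0, (8-8)^2=0, (4-4)^2=0, (9-9)^2=0, (5-5)^2=0, (6-6)^2=0, (1-1)^2=0, (7-7)^2=0, (3-3)^2=0
sum(d^2) = 0.
Step 3: rho = 1 - 6*0 / (9*(9^2 - 1)) = 1 - 0/720 = 1.000000.
Step 5: Two-sided p-value from the t-distribution with 7 df = 0.000000.
Step 6: alpha = 0.1. reject H0.

rho = 1.0000, p = 0.000000, reject H0 at alpha = 0.1.


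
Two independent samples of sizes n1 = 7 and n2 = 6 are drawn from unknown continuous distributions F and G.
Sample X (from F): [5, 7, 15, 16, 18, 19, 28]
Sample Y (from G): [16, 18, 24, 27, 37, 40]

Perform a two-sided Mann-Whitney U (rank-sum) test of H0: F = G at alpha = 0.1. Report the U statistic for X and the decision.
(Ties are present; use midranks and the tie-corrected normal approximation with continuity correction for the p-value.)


Step 1: Combine and sort all 13 observations; assign midranks.
sorted (value, group): (5,X), (7,X), (15,X), (16,X), (16,Y), (18,X), (18,Y), (19,X), (24,Y), (27,Y), (28,X), (37,Y), (40,Y)
ranks: 5->1, 7->2, 15->3, 16->4.5, 16->4.5, 18->6.5, 18->6.5, 19->8, 24->9, 27->10, 28->11, 37->12, 40->13
Step 2: Rank sum for X: R1 = 1 + 2 + 3 + 4.5 + 6.5 + 8 + 11 = 36.
Step 3: U_X = R1 - n1(n1+1)/2 = 36 - 7*8/2 = 36 - 28 = 8.
       U_Y = n1*n2 - U_X = 42 - 8 = 34.
Step 4: Ties are present, so use the tie-corrected normal approximation (with continuity correction) for the p-value.
Step 5: p-value = 0.073351; compare to alpha = 0.1. reject H0.

U_X = 8, p = 0.073351, reject H0 at alpha = 0.1.


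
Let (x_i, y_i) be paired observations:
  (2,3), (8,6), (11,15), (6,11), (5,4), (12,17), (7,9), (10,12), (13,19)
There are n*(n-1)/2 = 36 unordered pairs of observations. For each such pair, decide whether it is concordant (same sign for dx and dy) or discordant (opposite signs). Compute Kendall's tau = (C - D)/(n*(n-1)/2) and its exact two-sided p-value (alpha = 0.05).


Step 1: Enumerate the 36 unordered pairs (i,j) with i<j and classify each by sign(x_j-x_i) * sign(y_j-y_i).
  (1,2):dx=+6,dy=+3->C; (1,3):dx=+9,dy=+12->C; (1,4):dx=+4,dy=+8->C; (1,5):dx=+3,dy=+1->C
  (1,6):dx=+10,dy=+14->C; (1,7):dx=+5,dy=+6->C; (1,8):dx=+8,dy=+9->C; (1,9):dx=+11,dy=+16->C
  (2,3):dx=+3,dy=+9->C; (2,4):dx=-2,dy=+5->D; (2,5):dx=-3,dy=-2->C; (2,6):dx=+4,dy=+11->C
  (2,7):dx=-1,dy=+3->D; (2,8):dx=+2,dy=+6->C; (2,9):dx=+5,dy=+13->C; (3,4):dx=-5,dy=-4->C
  (3,5):dx=-6,dy=-11->C; (3,6):dx=+1,dy=+2->C; (3,7):dx=-4,dy=-6->C; (3,8):dx=-1,dy=-3->C
  (3,9):dx=+2,dy=+4->C; (4,5):dx=-1,dy=-7->C; (4,6):dx=+6,dy=+6->C; (4,7):dx=+1,dy=-2->D
  (4,8):dx=+4,dy=+1->C; (4,9):dx=+7,dy=+8->C; (5,6):dx=+7,dy=+13->C; (5,7):dx=+2,dy=+5->C
  (5,8):dx=+5,dy=+8->C; (5,9):dx=+8,dy=+15->C; (6,7):dx=-5,dy=-8->C; (6,8):dx=-2,dy=-5->C
  (6,9):dx=+1,dy=+2->C; (7,8):dx=+3,dy=+3->C; (7,9):dx=+6,dy=+10->C; (8,9):dx=+3,dy=+7->C
Step 2: C = 33, D = 3, total pairs = 36.
Step 3: tau = (C - D)/(n(n-1)/2) = (33 - 3)/36 = 0.833333.
Step 4: Exact two-sided p-value (enumerate n! = 362880 permutations of y under H0): p = 0.000854.
Step 5: alpha = 0.05. reject H0.

tau_b = 0.8333 (C=33, D=3), p = 0.000854, reject H0.


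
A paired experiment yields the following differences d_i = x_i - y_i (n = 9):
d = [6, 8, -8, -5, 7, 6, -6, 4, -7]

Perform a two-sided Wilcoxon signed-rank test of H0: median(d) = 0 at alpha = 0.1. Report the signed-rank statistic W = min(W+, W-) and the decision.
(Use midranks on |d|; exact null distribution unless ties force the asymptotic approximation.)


Step 1: Drop any zero differences (none here) and take |d_i|.
|d| = [6, 8, 8, 5, 7, 6, 6, 4, 7]
Step 2: Midrank |d_i| (ties get averaged ranks).
ranks: |6|->4, |8|->8.5, |8|->8.5, |5|->2, |7|->6.5, |6|->4, |6|->4, |4|->1, |7|->6.5
Step 3: Attach original signs; sum ranks with positive sign and with negative sign.
W+ = 4 + 8.5 + 6.5 + 4 + 1 = 24
W- = 8.5 + 2 + 4 + 6.5 = 21
(Check: W+ + W- = 45 should equal n(n+1)/2 = 45.)
Step 4: Test statistic W = min(W+, W-) = 21.
Step 5: Ties in |d|, so use the tie-corrected normal approximation.
        E[W] = n(n+1)/4 = 9*10/4 = 22.5.
        Tie groups: |d|=6 (t=3), |d|=7 (t=2), |d|=8 (t=2); sum(t^3 - t) = 36.
        Var[W] = n(n+1)(2n+1)/24 - sum(t^3-t)/48 = 1710/24 - 36/48 = 70.5.
        z = (W - E[W]) / sqrt(Var[W]) = (21 - 22.5) / 8.3964 = -0.1786.
        Two-sided p = 2*Phi(z) = 0.858215.
Step 6: alpha = 0.1. fail to reject H0.

W+ = 24, W- = 21, W = min = 21, p = 0.858215, fail to reject H0.


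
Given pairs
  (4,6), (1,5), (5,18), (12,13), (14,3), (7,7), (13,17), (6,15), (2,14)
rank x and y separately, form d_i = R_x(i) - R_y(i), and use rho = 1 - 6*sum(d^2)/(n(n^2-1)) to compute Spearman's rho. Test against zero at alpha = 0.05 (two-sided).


Step 1: Rank x and y separately (midranks; no ties here).
rank(x): 4->3, 1->1, 5->4, 12->7, 14->9, 7->6, 13->8, 6->5, 2->2
rank(y): 6->3, 5->2, 18->9, 13->5, 3->1, 7->4, 17->8, 15->7, 14->6
Step 2: d_i = R_x(i) - R_y(i); compute d_i^2.
  (3-3)^2=0, (1-2)^2=1, (4-9)^2=25, (7-5)^2=4, (9-1)^2=64, (6-4)^2=4, (8-8)^2=0, (5-7)^2=4, (2-6)^2=16
sum(d^2) = 118.
Step 3: rho = 1 - 6*118 / (9*(9^2 - 1)) = 1 - 708/720 = 0.016667.
Step 4: Under H0, t = rho * sqrt((n-2)/(1-rho^2)) = 0.0441 ~ t(7).
Step 5: Two-sided p-value from the t-distribution with 7 df = 0.966055.
Step 6: alpha = 0.05. fail to reject H0.

rho = 0.0167, p = 0.966055, fail to reject H0 at alpha = 0.05.


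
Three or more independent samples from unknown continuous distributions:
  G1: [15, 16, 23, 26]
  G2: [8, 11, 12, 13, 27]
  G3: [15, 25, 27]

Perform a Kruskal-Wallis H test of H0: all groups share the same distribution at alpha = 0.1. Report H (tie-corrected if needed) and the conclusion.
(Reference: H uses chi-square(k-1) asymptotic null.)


Step 1: Combine all N = 12 observations and assign midranks.
sorted (value, group, rank): (8,G2,1), (11,G2,2), (12,G2,3), (13,G2,4), (15,G1,5.5), (15,G3,5.5), (16,G1,7), (23,G1,8), (25,G3,9), (26,G1,10), (27,G2,11.5), (27,G3,11.5)
Step 2: Sum ranks within each group.
R_1 = 30.5 (n_1 = 4)
R_2 = 21.5 (n_2 = 5)
R_3 = 26 (n_3 = 3)
Step 3: H = 12/(N(N+1)) * sum(R_i^2/n_i) - 3(N+1)
     = 12/(12*13) * (30.5^2/4 + 21.5^2/5 + 26^2/3) - 3*13
     = 0.076923 * 550.346 - 39
     = 3.334295.
Step 4: Ties present; correction factor C = 1 - 12/(12^3 - 12) = 0.993007. Corrected H = 3.334295 / 0.993007 = 3.357776.
Step 5: Under H0, H ~ chi^2(2); p-value = 0.186581.
Step 6: alpha = 0.1. fail to reject H0.

H = 3.3578, df = 2, p = 0.186581, fail to reject H0.


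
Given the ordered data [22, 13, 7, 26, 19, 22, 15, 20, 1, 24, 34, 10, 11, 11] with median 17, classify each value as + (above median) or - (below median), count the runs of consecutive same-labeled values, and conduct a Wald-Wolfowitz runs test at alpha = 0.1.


Step 1: Compute median = 17; label A = above, B = below.
Labels in order: ABBAAABABAABBB  (n_A = 7, n_B = 7)
Step 2: Count runs R = 8.
Step 3: Under H0 (random ordering), E[R] = 2*n_A*n_B/(n_A+n_B) + 1 = 2*7*7/14 + 1 = 8.0000.
        Var[R] = 2*n_A*n_B*(2*n_A*n_B - n_A - n_B) / ((n_A+n_B)^2 * (n_A+n_B-1)) = 8232/2548 = 3.2308.
        SD[R] = 1.7974.
Step 4: R = E[R], so z = 0 with no continuity correction.
Step 5: Two-sided p-value via normal approximation = 2*(1 - Phi(|z|)) = 1.000000.
Step 6: alpha = 0.1. fail to reject H0.

R = 8, z = 0.0000, p = 1.000000, fail to reject H0.


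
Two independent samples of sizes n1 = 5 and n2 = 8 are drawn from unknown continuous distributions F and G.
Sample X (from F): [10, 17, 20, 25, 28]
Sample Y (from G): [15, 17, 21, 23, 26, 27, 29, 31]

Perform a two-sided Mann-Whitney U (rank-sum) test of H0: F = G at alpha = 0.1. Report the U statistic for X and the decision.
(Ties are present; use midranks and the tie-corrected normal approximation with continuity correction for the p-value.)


Step 1: Combine and sort all 13 observations; assign midranks.
sorted (value, group): (10,X), (15,Y), (17,X), (17,Y), (20,X), (21,Y), (23,Y), (25,X), (26,Y), (27,Y), (28,X), (29,Y), (31,Y)
ranks: 10->1, 15->2, 17->3.5, 17->3.5, 20->5, 21->6, 23->7, 25->8, 26->9, 27->10, 28->11, 29->12, 31->13
Step 2: Rank sum for X: R1 = 1 + 3.5 + 5 + 8 + 11 = 28.5.
Step 3: U_X = R1 - n1(n1+1)/2 = 28.5 - 5*6/2 = 28.5 - 15 = 13.5.
       U_Y = n1*n2 - U_X = 40 - 13.5 = 26.5.
Step 4: Ties are present, so use the tie-corrected normal approximation (with continuity correction) for the p-value.
Step 5: p-value = 0.379120; compare to alpha = 0.1. fail to reject H0.

U_X = 13.5, p = 0.379120, fail to reject H0 at alpha = 0.1.


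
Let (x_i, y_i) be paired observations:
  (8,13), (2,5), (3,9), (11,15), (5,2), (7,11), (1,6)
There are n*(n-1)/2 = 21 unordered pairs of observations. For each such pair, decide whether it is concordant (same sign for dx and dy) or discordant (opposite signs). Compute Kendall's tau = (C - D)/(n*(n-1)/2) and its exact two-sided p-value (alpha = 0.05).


Step 1: Enumerate the 21 unordered pairs (i,j) with i<j and classify each by sign(x_j-x_i) * sign(y_j-y_i).
  (1,2):dx=-6,dy=-8->C; (1,3):dx=-5,dy=-4->C; (1,4):dx=+3,dy=+2->C; (1,5):dx=-3,dy=-11->C
  (1,6):dx=-1,dy=-2->C; (1,7):dx=-7,dy=-7->C; (2,3):dx=+1,dy=+4->C; (2,4):dx=+9,dy=+10->C
  (2,5):dx=+3,dy=-3->D; (2,6):dx=+5,dy=+6->C; (2,7):dx=-1,dy=+1->D; (3,4):dx=+8,dy=+6->C
  (3,5):dx=+2,dy=-7->D; (3,6):dx=+4,dy=+2->C; (3,7):dx=-2,dy=-3->C; (4,5):dx=-6,dy=-13->C
  (4,6):dx=-4,dy=-4->C; (4,7):dx=-10,dy=-9->C; (5,6):dx=+2,dy=+9->C; (5,7):dx=-4,dy=+4->D
  (6,7):dx=-6,dy=-5->C
Step 2: C = 17, D = 4, total pairs = 21.
Step 3: tau = (C - D)/(n(n-1)/2) = (17 - 4)/21 = 0.619048.
Step 4: Exact two-sided p-value (enumerate n! = 5040 permutations of y under H0): p = 0.069048.
Step 5: alpha = 0.05. fail to reject H0.

tau_b = 0.6190 (C=17, D=4), p = 0.069048, fail to reject H0.


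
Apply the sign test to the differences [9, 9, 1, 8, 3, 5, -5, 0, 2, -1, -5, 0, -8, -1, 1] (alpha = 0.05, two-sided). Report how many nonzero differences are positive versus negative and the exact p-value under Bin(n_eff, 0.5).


Step 1: Discard zero differences. Original n = 15; n_eff = number of nonzero differences = 13.
Nonzero differences (with sign): +9, +9, +1, +8, +3, +5, -5, +2, -1, -5, -8, -1, +1
Step 2: Count signs: positive = 8, negative = 5.
Step 3: Under H0: P(positive) = 0.5, so the number of positives S ~ Bin(13, 0.5).
Step 4: Two-sided exact p-value = sum of Bin(13,0.5) probabilities at or below the observed probability = 0.581055.
Step 5: alpha = 0.05. fail to reject H0.

n_eff = 13, pos = 8, neg = 5, p = 0.581055, fail to reject H0.


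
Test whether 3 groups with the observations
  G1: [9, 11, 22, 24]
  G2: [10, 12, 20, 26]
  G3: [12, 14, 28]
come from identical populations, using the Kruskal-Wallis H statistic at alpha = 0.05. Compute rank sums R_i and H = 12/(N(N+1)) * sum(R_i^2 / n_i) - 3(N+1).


Step 1: Combine all N = 11 observations and assign midranks.
sorted (value, group, rank): (9,G1,1), (10,G2,2), (11,G1,3), (12,G2,4.5), (12,G3,4.5), (14,G3,6), (20,G2,7), (22,G1,8), (24,G1,9), (26,G2,10), (28,G3,11)
Step 2: Sum ranks within each group.
R_1 = 21 (n_1 = 4)
R_2 = 23.5 (n_2 = 4)
R_3 = 21.5 (n_3 = 3)
Step 3: H = 12/(N(N+1)) * sum(R_i^2/n_i) - 3(N+1)
     = 12/(11*12) * (21^2/4 + 23.5^2/4 + 21.5^2/3) - 3*12
     = 0.090909 * 402.396 - 36
     = 0.581439.
Step 4: Ties present; correction factor C = 1 - 6/(11^3 - 11) = 0.995455. Corrected H = 0.581439 / 0.995455 = 0.584094.
Step 5: Under H0, H ~ chi^2(2); p-value = 0.746733.
Step 6: alpha = 0.05. fail to reject H0.

H = 0.5841, df = 2, p = 0.746733, fail to reject H0.


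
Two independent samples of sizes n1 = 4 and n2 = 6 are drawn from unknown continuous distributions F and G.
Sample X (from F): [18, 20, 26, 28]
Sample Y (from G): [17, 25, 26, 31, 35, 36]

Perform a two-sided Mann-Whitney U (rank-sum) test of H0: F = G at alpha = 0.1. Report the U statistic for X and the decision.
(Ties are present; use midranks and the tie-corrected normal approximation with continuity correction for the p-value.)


Step 1: Combine and sort all 10 observations; assign midranks.
sorted (value, group): (17,Y), (18,X), (20,X), (25,Y), (26,X), (26,Y), (28,X), (31,Y), (35,Y), (36,Y)
ranks: 17->1, 18->2, 20->3, 25->4, 26->5.5, 26->5.5, 28->7, 31->8, 35->9, 36->10
Step 2: Rank sum for X: R1 = 2 + 3 + 5.5 + 7 = 17.5.
Step 3: U_X = R1 - n1(n1+1)/2 = 17.5 - 4*5/2 = 17.5 - 10 = 7.5.
       U_Y = n1*n2 - U_X = 24 - 7.5 = 16.5.
Step 4: Ties are present, so use the tie-corrected normal approximation (with continuity correction) for the p-value.
Step 5: p-value = 0.392330; compare to alpha = 0.1. fail to reject H0.

U_X = 7.5, p = 0.392330, fail to reject H0 at alpha = 0.1.


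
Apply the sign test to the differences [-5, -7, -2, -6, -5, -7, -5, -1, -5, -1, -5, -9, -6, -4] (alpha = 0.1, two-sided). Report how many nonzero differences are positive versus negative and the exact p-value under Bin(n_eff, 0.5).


Step 1: Discard zero differences. Original n = 14; n_eff = number of nonzero differences = 14.
Nonzero differences (with sign): -5, -7, -2, -6, -5, -7, -5, -1, -5, -1, -5, -9, -6, -4
Step 2: Count signs: positive = 0, negative = 14.
Step 3: Under H0: P(positive) = 0.5, so the number of positives S ~ Bin(14, 0.5).
Step 4: Two-sided exact p-value = sum of Bin(14,0.5) probabilities at or below the observed probability = 0.000122.
Step 5: alpha = 0.1. reject H0.

n_eff = 14, pos = 0, neg = 14, p = 0.000122, reject H0.


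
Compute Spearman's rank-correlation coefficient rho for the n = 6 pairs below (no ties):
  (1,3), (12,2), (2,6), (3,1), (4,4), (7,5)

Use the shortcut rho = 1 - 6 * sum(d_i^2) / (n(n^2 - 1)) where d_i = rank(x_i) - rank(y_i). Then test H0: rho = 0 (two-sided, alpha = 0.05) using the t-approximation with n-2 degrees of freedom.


Step 1: Rank x and y separately (midranks; no ties here).
rank(x): 1->1, 12->6, 2->2, 3->3, 4->4, 7->5
rank(y): 3->3, 2->2, 6->6, 1->1, 4->4, 5->5
Step 2: d_i = R_x(i) - R_y(i); compute d_i^2.
  (1-3)^2=4, (6-2)^2=16, (2-6)^2=16, (3-1)^2=4, (4-4)^2=0, (5-5)^2=0
sum(d^2) = 40.
Step 3: rho = 1 - 6*40 / (6*(6^2 - 1)) = 1 - 240/210 = -0.142857.
Step 4: Under H0, t = rho * sqrt((n-2)/(1-rho^2)) = -0.2887 ~ t(4).
Step 5: Two-sided p-value from the t-distribution with 4 df = 0.787172.
Step 6: alpha = 0.05. fail to reject H0.

rho = -0.1429, p = 0.787172, fail to reject H0 at alpha = 0.05.


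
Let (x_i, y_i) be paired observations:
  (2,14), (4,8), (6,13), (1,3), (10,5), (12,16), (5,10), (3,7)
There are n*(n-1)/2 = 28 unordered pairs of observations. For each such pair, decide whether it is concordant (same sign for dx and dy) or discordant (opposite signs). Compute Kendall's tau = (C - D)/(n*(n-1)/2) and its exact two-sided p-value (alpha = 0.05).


Step 1: Enumerate the 28 unordered pairs (i,j) with i<j and classify each by sign(x_j-x_i) * sign(y_j-y_i).
  (1,2):dx=+2,dy=-6->D; (1,3):dx=+4,dy=-1->D; (1,4):dx=-1,dy=-11->C; (1,5):dx=+8,dy=-9->D
  (1,6):dx=+10,dy=+2->C; (1,7):dx=+3,dy=-4->D; (1,8):dx=+1,dy=-7->D; (2,3):dx=+2,dy=+5->C
  (2,4):dx=-3,dy=-5->C; (2,5):dx=+6,dy=-3->D; (2,6):dx=+8,dy=+8->C; (2,7):dx=+1,dy=+2->C
  (2,8):dx=-1,dy=-1->C; (3,4):dx=-5,dy=-10->C; (3,5):dx=+4,dy=-8->D; (3,6):dx=+6,dy=+3->C
  (3,7):dx=-1,dy=-3->C; (3,8):dx=-3,dy=-6->C; (4,5):dx=+9,dy=+2->C; (4,6):dx=+11,dy=+13->C
  (4,7):dx=+4,dy=+7->C; (4,8):dx=+2,dy=+4->C; (5,6):dx=+2,dy=+11->C; (5,7):dx=-5,dy=+5->D
  (5,8):dx=-7,dy=+2->D; (6,7):dx=-7,dy=-6->C; (6,8):dx=-9,dy=-9->C; (7,8):dx=-2,dy=-3->C
Step 2: C = 19, D = 9, total pairs = 28.
Step 3: tau = (C - D)/(n(n-1)/2) = (19 - 9)/28 = 0.357143.
Step 4: Exact two-sided p-value (enumerate n! = 40320 permutations of y under H0): p = 0.275099.
Step 5: alpha = 0.05. fail to reject H0.

tau_b = 0.3571 (C=19, D=9), p = 0.275099, fail to reject H0.


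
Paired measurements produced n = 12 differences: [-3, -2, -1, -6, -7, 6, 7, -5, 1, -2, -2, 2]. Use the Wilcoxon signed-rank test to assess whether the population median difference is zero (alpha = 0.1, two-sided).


Step 1: Drop any zero differences (none here) and take |d_i|.
|d| = [3, 2, 1, 6, 7, 6, 7, 5, 1, 2, 2, 2]
Step 2: Midrank |d_i| (ties get averaged ranks).
ranks: |3|->7, |2|->4.5, |1|->1.5, |6|->9.5, |7|->11.5, |6|->9.5, |7|->11.5, |5|->8, |1|->1.5, |2|->4.5, |2|->4.5, |2|->4.5
Step 3: Attach original signs; sum ranks with positive sign and with negative sign.
W+ = 9.5 + 11.5 + 1.5 + 4.5 = 27
W- = 7 + 4.5 + 1.5 + 9.5 + 11.5 + 8 + 4.5 + 4.5 = 51
(Check: W+ + W- = 78 should equal n(n+1)/2 = 78.)
Step 4: Test statistic W = min(W+, W-) = 27.
Step 5: Ties in |d|, so use the tie-corrected normal approximation.
        E[W] = n(n+1)/4 = 12*13/4 = 39.
        Tie groups: |d|=1 (t=2), |d|=2 (t=4), |d|=6 (t=2), |d|=7 (t=2); sum(t^3 - t) = 78.
        Var[W] = n(n+1)(2n+1)/24 - sum(t^3-t)/48 = 3900/24 - 78/48 = 160.875.
        z = (W - E[W]) / sqrt(Var[W]) = (27 - 39) / 12.6837 = -0.9461.
        Two-sided p = 2*Phi(z) = 0.344098.
Step 6: alpha = 0.1. fail to reject H0.

W+ = 27, W- = 51, W = min = 27, p = 0.344098, fail to reject H0.


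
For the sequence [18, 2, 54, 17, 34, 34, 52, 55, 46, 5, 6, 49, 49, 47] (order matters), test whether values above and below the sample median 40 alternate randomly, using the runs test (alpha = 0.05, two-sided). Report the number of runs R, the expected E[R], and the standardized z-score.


Step 1: Compute median = 40; label A = above, B = below.
Labels in order: BBABBBAAABBAAA  (n_A = 7, n_B = 7)
Step 2: Count runs R = 6.
Step 3: Under H0 (random ordering), E[R] = 2*n_A*n_B/(n_A+n_B) + 1 = 2*7*7/14 + 1 = 8.0000.
        Var[R] = 2*n_A*n_B*(2*n_A*n_B - n_A - n_B) / ((n_A+n_B)^2 * (n_A+n_B-1)) = 8232/2548 = 3.2308.
        SD[R] = 1.7974.
Step 4: Continuity-corrected z = (R + 0.5 - E[R]) / SD[R] = (6 + 0.5 - 8.0000) / 1.7974 = -0.8345.
Step 5: Two-sided p-value via normal approximation = 2*(1 - Phi(|z|)) = 0.403986.
Step 6: alpha = 0.05. fail to reject H0.

R = 6, z = -0.8345, p = 0.403986, fail to reject H0.


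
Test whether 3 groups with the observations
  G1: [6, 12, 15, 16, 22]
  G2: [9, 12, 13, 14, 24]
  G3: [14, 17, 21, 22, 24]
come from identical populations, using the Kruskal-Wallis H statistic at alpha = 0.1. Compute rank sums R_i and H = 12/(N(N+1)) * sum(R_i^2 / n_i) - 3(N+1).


Step 1: Combine all N = 15 observations and assign midranks.
sorted (value, group, rank): (6,G1,1), (9,G2,2), (12,G1,3.5), (12,G2,3.5), (13,G2,5), (14,G2,6.5), (14,G3,6.5), (15,G1,8), (16,G1,9), (17,G3,10), (21,G3,11), (22,G1,12.5), (22,G3,12.5), (24,G2,14.5), (24,G3,14.5)
Step 2: Sum ranks within each group.
R_1 = 34 (n_1 = 5)
R_2 = 31.5 (n_2 = 5)
R_3 = 54.5 (n_3 = 5)
Step 3: H = 12/(N(N+1)) * sum(R_i^2/n_i) - 3(N+1)
     = 12/(15*16) * (34^2/5 + 31.5^2/5 + 54.5^2/5) - 3*16
     = 0.050000 * 1023.7 - 48
     = 3.185000.
Step 4: Ties present; correction factor C = 1 - 24/(15^3 - 15) = 0.992857. Corrected H = 3.185000 / 0.992857 = 3.207914.
Step 5: Under H0, H ~ chi^2(2); p-value = 0.201099.
Step 6: alpha = 0.1. fail to reject H0.

H = 3.2079, df = 2, p = 0.201099, fail to reject H0.


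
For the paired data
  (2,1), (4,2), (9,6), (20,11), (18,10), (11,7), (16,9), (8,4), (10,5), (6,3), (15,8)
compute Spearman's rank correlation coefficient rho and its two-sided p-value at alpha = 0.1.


Step 1: Rank x and y separately (midranks; no ties here).
rank(x): 2->1, 4->2, 9->5, 20->11, 18->10, 11->7, 16->9, 8->4, 10->6, 6->3, 15->8
rank(y): 1->1, 2->2, 6->6, 11->11, 10->10, 7->7, 9->9, 4->4, 5->5, 3->3, 8->8
Step 2: d_i = R_x(i) - R_y(i); compute d_i^2.
  (1-1)^2=0, (2-2)^2=0, (5-6)^2=1, (11-11)^2=0, (10-10)^2=0, (7-7)^2=0, (9-9)^2=0, (4-4)^2=0, (6-5)^2=1, (3-3)^2=0, (8-8)^2=0
sum(d^2) = 2.
Step 3: rho = 1 - 6*2 / (11*(11^2 - 1)) = 1 - 12/1320 = 0.990909.
Step 4: Under H0, t = rho * sqrt((n-2)/(1-rho^2)) = 22.0966 ~ t(9).
Step 5: Two-sided p-value from the t-distribution with 9 df = 0.000000.
Step 6: alpha = 0.1. reject H0.

rho = 0.9909, p = 0.000000, reject H0 at alpha = 0.1.


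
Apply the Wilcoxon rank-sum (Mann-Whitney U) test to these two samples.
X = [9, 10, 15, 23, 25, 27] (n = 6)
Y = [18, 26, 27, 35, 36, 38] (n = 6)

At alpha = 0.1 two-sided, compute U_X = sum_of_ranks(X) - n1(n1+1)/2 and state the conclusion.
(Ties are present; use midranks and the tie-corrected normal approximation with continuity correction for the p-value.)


Step 1: Combine and sort all 12 observations; assign midranks.
sorted (value, group): (9,X), (10,X), (15,X), (18,Y), (23,X), (25,X), (26,Y), (27,X), (27,Y), (35,Y), (36,Y), (38,Y)
ranks: 9->1, 10->2, 15->3, 18->4, 23->5, 25->6, 26->7, 27->8.5, 27->8.5, 35->10, 36->11, 38->12
Step 2: Rank sum for X: R1 = 1 + 2 + 3 + 5 + 6 + 8.5 = 25.5.
Step 3: U_X = R1 - n1(n1+1)/2 = 25.5 - 6*7/2 = 25.5 - 21 = 4.5.
       U_Y = n1*n2 - U_X = 36 - 4.5 = 31.5.
Step 4: Ties are present, so use the tie-corrected normal approximation (with continuity correction) for the p-value.
Step 5: p-value = 0.037041; compare to alpha = 0.1. reject H0.

U_X = 4.5, p = 0.037041, reject H0 at alpha = 0.1.


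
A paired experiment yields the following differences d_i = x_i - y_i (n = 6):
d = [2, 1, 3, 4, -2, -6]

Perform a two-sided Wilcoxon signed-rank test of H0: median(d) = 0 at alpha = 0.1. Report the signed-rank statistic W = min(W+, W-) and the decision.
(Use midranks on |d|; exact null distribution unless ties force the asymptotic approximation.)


Step 1: Drop any zero differences (none here) and take |d_i|.
|d| = [2, 1, 3, 4, 2, 6]
Step 2: Midrank |d_i| (ties get averaged ranks).
ranks: |2|->2.5, |1|->1, |3|->4, |4|->5, |2|->2.5, |6|->6
Step 3: Attach original signs; sum ranks with positive sign and with negative sign.
W+ = 2.5 + 1 + 4 + 5 = 12.5
W- = 2.5 + 6 = 8.5
(Check: W+ + W- = 21 should equal n(n+1)/2 = 21.)
Step 4: Test statistic W = min(W+, W-) = 8.5.
Step 5: Ties in |d|, so use the tie-corrected normal approximation.
        E[W] = n(n+1)/4 = 6*7/4 = 10.5.
        Tie groups: |d|=2 (t=2); sum(t^3 - t) = 6.
        Var[W] = n(n+1)(2n+1)/24 - sum(t^3-t)/48 = 546/24 - 6/48 = 22.625.
        z = (W - E[W]) / sqrt(Var[W]) = (8.5 - 10.5) / 4.7566 = -0.4205.
        Two-sided p = 2*Phi(z) = 0.674142.
Step 6: alpha = 0.1. fail to reject H0.

W+ = 12.5, W- = 8.5, W = min = 8.5, p = 0.674142, fail to reject H0.


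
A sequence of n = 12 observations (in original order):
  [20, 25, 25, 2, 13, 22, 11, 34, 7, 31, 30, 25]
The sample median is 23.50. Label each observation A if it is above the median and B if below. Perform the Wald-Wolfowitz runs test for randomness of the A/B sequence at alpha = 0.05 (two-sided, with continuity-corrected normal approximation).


Step 1: Compute median = 23.50; label A = above, B = below.
Labels in order: BAABBBBABAAA  (n_A = 6, n_B = 6)
Step 2: Count runs R = 6.
Step 3: Under H0 (random ordering), E[R] = 2*n_A*n_B/(n_A+n_B) + 1 = 2*6*6/12 + 1 = 7.0000.
        Var[R] = 2*n_A*n_B*(2*n_A*n_B - n_A - n_B) / ((n_A+n_B)^2 * (n_A+n_B-1)) = 4320/1584 = 2.7273.
        SD[R] = 1.6514.
Step 4: Continuity-corrected z = (R + 0.5 - E[R]) / SD[R] = (6 + 0.5 - 7.0000) / 1.6514 = -0.3028.
Step 5: Two-sided p-value via normal approximation = 2*(1 - Phi(|z|)) = 0.762069.
Step 6: alpha = 0.05. fail to reject H0.

R = 6, z = -0.3028, p = 0.762069, fail to reject H0.


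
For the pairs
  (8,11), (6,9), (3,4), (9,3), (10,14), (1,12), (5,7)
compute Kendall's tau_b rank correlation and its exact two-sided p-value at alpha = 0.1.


Step 1: Enumerate the 21 unordered pairs (i,j) with i<j and classify each by sign(x_j-x_i) * sign(y_j-y_i).
  (1,2):dx=-2,dy=-2->C; (1,3):dx=-5,dy=-7->C; (1,4):dx=+1,dy=-8->D; (1,5):dx=+2,dy=+3->C
  (1,6):dx=-7,dy=+1->D; (1,7):dx=-3,dy=-4->C; (2,3):dx=-3,dy=-5->C; (2,4):dx=+3,dy=-6->D
  (2,5):dx=+4,dy=+5->C; (2,6):dx=-5,dy=+3->D; (2,7):dx=-1,dy=-2->C; (3,4):dx=+6,dy=-1->D
  (3,5):dx=+7,dy=+10->C; (3,6):dx=-2,dy=+8->D; (3,7):dx=+2,dy=+3->C; (4,5):dx=+1,dy=+11->C
  (4,6):dx=-8,dy=+9->D; (4,7):dx=-4,dy=+4->D; (5,6):dx=-9,dy=-2->C; (5,7):dx=-5,dy=-7->C
  (6,7):dx=+4,dy=-5->D
Step 2: C = 12, D = 9, total pairs = 21.
Step 3: tau = (C - D)/(n(n-1)/2) = (12 - 9)/21 = 0.142857.
Step 4: Exact two-sided p-value (enumerate n! = 5040 permutations of y under H0): p = 0.772619.
Step 5: alpha = 0.1. fail to reject H0.

tau_b = 0.1429 (C=12, D=9), p = 0.772619, fail to reject H0.


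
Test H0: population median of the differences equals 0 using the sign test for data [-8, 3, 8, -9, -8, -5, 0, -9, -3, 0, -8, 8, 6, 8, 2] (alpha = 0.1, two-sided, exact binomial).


Step 1: Discard zero differences. Original n = 15; n_eff = number of nonzero differences = 13.
Nonzero differences (with sign): -8, +3, +8, -9, -8, -5, -9, -3, -8, +8, +6, +8, +2
Step 2: Count signs: positive = 6, negative = 7.
Step 3: Under H0: P(positive) = 0.5, so the number of positives S ~ Bin(13, 0.5).
Step 4: Two-sided exact p-value = sum of Bin(13,0.5) probabilities at or below the observed probability = 1.000000.
Step 5: alpha = 0.1. fail to reject H0.

n_eff = 13, pos = 6, neg = 7, p = 1.000000, fail to reject H0.


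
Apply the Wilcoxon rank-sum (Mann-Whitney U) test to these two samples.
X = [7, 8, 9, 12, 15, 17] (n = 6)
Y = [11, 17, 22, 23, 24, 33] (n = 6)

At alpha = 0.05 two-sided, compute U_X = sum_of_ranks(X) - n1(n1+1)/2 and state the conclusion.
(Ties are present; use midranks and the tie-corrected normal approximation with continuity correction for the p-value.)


Step 1: Combine and sort all 12 observations; assign midranks.
sorted (value, group): (7,X), (8,X), (9,X), (11,Y), (12,X), (15,X), (17,X), (17,Y), (22,Y), (23,Y), (24,Y), (33,Y)
ranks: 7->1, 8->2, 9->3, 11->4, 12->5, 15->6, 17->7.5, 17->7.5, 22->9, 23->10, 24->11, 33->12
Step 2: Rank sum for X: R1 = 1 + 2 + 3 + 5 + 6 + 7.5 = 24.5.
Step 3: U_X = R1 - n1(n1+1)/2 = 24.5 - 6*7/2 = 24.5 - 21 = 3.5.
       U_Y = n1*n2 - U_X = 36 - 3.5 = 32.5.
Step 4: Ties are present, so use the tie-corrected normal approximation (with continuity correction) for the p-value.
Step 5: p-value = 0.024722; compare to alpha = 0.05. reject H0.

U_X = 3.5, p = 0.024722, reject H0 at alpha = 0.05.


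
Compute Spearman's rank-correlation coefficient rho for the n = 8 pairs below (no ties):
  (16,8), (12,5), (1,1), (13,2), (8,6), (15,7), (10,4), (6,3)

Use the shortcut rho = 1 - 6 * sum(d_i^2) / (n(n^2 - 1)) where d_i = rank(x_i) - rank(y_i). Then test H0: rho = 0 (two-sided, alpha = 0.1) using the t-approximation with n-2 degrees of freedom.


Step 1: Rank x and y separately (midranks; no ties here).
rank(x): 16->8, 12->5, 1->1, 13->6, 8->3, 15->7, 10->4, 6->2
rank(y): 8->8, 5->5, 1->1, 2->2, 6->6, 7->7, 4->4, 3->3
Step 2: d_i = R_x(i) - R_y(i); compute d_i^2.
  (8-8)^2=0, (5-5)^2=0, (1-1)^2=0, (6-2)^2=16, (3-6)^2=9, (7-7)^2=0, (4-4)^2=0, (2-3)^2=1
sum(d^2) = 26.
Step 3: rho = 1 - 6*26 / (8*(8^2 - 1)) = 1 - 156/504 = 0.690476.
Step 4: Under H0, t = rho * sqrt((n-2)/(1-rho^2)) = 2.3382 ~ t(6).
Step 5: Two-sided p-value from the t-distribution with 6 df = 0.057990.
Step 6: alpha = 0.1. reject H0.

rho = 0.6905, p = 0.057990, reject H0 at alpha = 0.1.


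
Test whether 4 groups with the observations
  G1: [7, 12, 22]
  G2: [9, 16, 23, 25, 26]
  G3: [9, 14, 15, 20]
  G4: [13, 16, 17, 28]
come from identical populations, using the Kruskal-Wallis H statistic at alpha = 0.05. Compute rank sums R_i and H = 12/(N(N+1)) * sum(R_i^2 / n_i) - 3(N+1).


Step 1: Combine all N = 16 observations and assign midranks.
sorted (value, group, rank): (7,G1,1), (9,G2,2.5), (9,G3,2.5), (12,G1,4), (13,G4,5), (14,G3,6), (15,G3,7), (16,G2,8.5), (16,G4,8.5), (17,G4,10), (20,G3,11), (22,G1,12), (23,G2,13), (25,G2,14), (26,G2,15), (28,G4,16)
Step 2: Sum ranks within each group.
R_1 = 17 (n_1 = 3)
R_2 = 53 (n_2 = 5)
R_3 = 26.5 (n_3 = 4)
R_4 = 39.5 (n_4 = 4)
Step 3: H = 12/(N(N+1)) * sum(R_i^2/n_i) - 3(N+1)
     = 12/(16*17) * (17^2/3 + 53^2/5 + 26.5^2/4 + 39.5^2/4) - 3*17
     = 0.044118 * 1223.76 - 51
     = 2.989338.
Step 4: Ties present; correction factor C = 1 - 12/(16^3 - 16) = 0.997059. Corrected H = 2.989338 / 0.997059 = 2.998156.
Step 5: Under H0, H ~ chi^2(3); p-value = 0.391910.
Step 6: alpha = 0.05. fail to reject H0.

H = 2.9982, df = 3, p = 0.391910, fail to reject H0.


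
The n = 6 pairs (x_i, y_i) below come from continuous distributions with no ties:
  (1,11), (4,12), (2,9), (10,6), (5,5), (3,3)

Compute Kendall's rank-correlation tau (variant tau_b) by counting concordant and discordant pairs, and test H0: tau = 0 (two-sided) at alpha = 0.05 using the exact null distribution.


Step 1: Enumerate the 15 unordered pairs (i,j) with i<j and classify each by sign(x_j-x_i) * sign(y_j-y_i).
  (1,2):dx=+3,dy=+1->C; (1,3):dx=+1,dy=-2->D; (1,4):dx=+9,dy=-5->D; (1,5):dx=+4,dy=-6->D
  (1,6):dx=+2,dy=-8->D; (2,3):dx=-2,dy=-3->C; (2,4):dx=+6,dy=-6->D; (2,5):dx=+1,dy=-7->D
  (2,6):dx=-1,dy=-9->C; (3,4):dx=+8,dy=-3->D; (3,5):dx=+3,dy=-4->D; (3,6):dx=+1,dy=-6->D
  (4,5):dx=-5,dy=-1->C; (4,6):dx=-7,dy=-3->C; (5,6):dx=-2,dy=-2->C
Step 2: C = 6, D = 9, total pairs = 15.
Step 3: tau = (C - D)/(n(n-1)/2) = (6 - 9)/15 = -0.200000.
Step 4: Exact two-sided p-value (enumerate n! = 720 permutations of y under H0): p = 0.719444.
Step 5: alpha = 0.05. fail to reject H0.

tau_b = -0.2000 (C=6, D=9), p = 0.719444, fail to reject H0.


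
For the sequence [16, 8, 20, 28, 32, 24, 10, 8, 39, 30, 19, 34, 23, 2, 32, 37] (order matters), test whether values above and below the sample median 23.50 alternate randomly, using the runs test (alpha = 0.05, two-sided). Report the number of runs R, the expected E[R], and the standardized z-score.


Step 1: Compute median = 23.50; label A = above, B = below.
Labels in order: BBBAAABBAABABBAA  (n_A = 8, n_B = 8)
Step 2: Count runs R = 8.
Step 3: Under H0 (random ordering), E[R] = 2*n_A*n_B/(n_A+n_B) + 1 = 2*8*8/16 + 1 = 9.0000.
        Var[R] = 2*n_A*n_B*(2*n_A*n_B - n_A - n_B) / ((n_A+n_B)^2 * (n_A+n_B-1)) = 14336/3840 = 3.7333.
        SD[R] = 1.9322.
Step 4: Continuity-corrected z = (R + 0.5 - E[R]) / SD[R] = (8 + 0.5 - 9.0000) / 1.9322 = -0.2588.
Step 5: Two-sided p-value via normal approximation = 2*(1 - Phi(|z|)) = 0.795809.
Step 6: alpha = 0.05. fail to reject H0.

R = 8, z = -0.2588, p = 0.795809, fail to reject H0.


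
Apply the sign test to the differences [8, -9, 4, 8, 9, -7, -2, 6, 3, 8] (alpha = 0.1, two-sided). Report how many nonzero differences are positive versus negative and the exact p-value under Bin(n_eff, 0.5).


Step 1: Discard zero differences. Original n = 10; n_eff = number of nonzero differences = 10.
Nonzero differences (with sign): +8, -9, +4, +8, +9, -7, -2, +6, +3, +8
Step 2: Count signs: positive = 7, negative = 3.
Step 3: Under H0: P(positive) = 0.5, so the number of positives S ~ Bin(10, 0.5).
Step 4: Two-sided exact p-value = sum of Bin(10,0.5) probabilities at or below the observed probability = 0.343750.
Step 5: alpha = 0.1. fail to reject H0.

n_eff = 10, pos = 7, neg = 3, p = 0.343750, fail to reject H0.
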